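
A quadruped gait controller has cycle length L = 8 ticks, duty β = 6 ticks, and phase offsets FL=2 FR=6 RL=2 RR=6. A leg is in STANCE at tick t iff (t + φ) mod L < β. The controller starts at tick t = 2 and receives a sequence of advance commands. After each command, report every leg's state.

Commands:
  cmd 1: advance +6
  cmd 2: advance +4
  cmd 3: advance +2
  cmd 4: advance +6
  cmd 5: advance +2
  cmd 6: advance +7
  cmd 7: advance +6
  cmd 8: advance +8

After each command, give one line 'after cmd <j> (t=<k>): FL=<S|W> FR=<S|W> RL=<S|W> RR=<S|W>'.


after cmd 1 (t=8): FL=S FR=W RL=S RR=W
after cmd 2 (t=12): FL=W FR=S RL=W RR=S
after cmd 3 (t=14): FL=S FR=S RL=S RR=S
after cmd 4 (t=20): FL=W FR=S RL=W RR=S
after cmd 5 (t=22): FL=S FR=S RL=S RR=S
after cmd 6 (t=29): FL=W FR=S RL=W RR=S
after cmd 7 (t=35): FL=S FR=S RL=S RR=S
after cmd 8 (t=43): FL=S FR=S RL=S RR=S

start t=2: FL=S FR=S RL=S RR=S
cmd 1: advance +6 → t=8, phase=(2,6,2,6) → FL=S FR=W RL=S RR=W
cmd 2: advance +4 → t=12, phase=(6,2,6,2) → FL=W FR=S RL=W RR=S
cmd 3: advance +2 → t=14, phase=(0,4,0,4) → FL=S FR=S RL=S RR=S
cmd 4: advance +6 → t=20, phase=(6,2,6,2) → FL=W FR=S RL=W RR=S
cmd 5: advance +2 → t=22, phase=(0,4,0,4) → FL=S FR=S RL=S RR=S
cmd 6: advance +7 → t=29, phase=(7,3,7,3) → FL=W FR=S RL=W RR=S
cmd 7: advance +6 → t=35, phase=(5,1,5,1) → FL=S FR=S RL=S RR=S
cmd 8: advance +8 → t=43, phase=(5,1,5,1) → FL=S FR=S RL=S RR=S


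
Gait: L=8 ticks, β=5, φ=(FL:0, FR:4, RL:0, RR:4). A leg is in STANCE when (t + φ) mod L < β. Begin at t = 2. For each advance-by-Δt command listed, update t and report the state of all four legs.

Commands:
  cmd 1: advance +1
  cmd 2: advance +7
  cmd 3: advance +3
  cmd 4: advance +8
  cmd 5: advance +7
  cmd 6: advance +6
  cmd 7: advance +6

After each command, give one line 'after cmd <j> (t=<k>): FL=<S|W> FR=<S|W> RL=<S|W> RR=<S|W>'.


start t=2: FL=S FR=W RL=S RR=W
cmd 1: advance +1 → t=3, phase=(3,7,3,7) → FL=S FR=W RL=S RR=W
cmd 2: advance +7 → t=10, phase=(2,6,2,6) → FL=S FR=W RL=S RR=W
cmd 3: advance +3 → t=13, phase=(5,1,5,1) → FL=W FR=S RL=W RR=S
cmd 4: advance +8 → t=21, phase=(5,1,5,1) → FL=W FR=S RL=W RR=S
cmd 5: advance +7 → t=28, phase=(4,0,4,0) → FL=S FR=S RL=S RR=S
cmd 6: advance +6 → t=34, phase=(2,6,2,6) → FL=S FR=W RL=S RR=W
cmd 7: advance +6 → t=40, phase=(0,4,0,4) → FL=S FR=S RL=S RR=S

after cmd 1 (t=3): FL=S FR=W RL=S RR=W
after cmd 2 (t=10): FL=S FR=W RL=S RR=W
after cmd 3 (t=13): FL=W FR=S RL=W RR=S
after cmd 4 (t=21): FL=W FR=S RL=W RR=S
after cmd 5 (t=28): FL=S FR=S RL=S RR=S
after cmd 6 (t=34): FL=S FR=W RL=S RR=W
after cmd 7 (t=40): FL=S FR=S RL=S RR=S


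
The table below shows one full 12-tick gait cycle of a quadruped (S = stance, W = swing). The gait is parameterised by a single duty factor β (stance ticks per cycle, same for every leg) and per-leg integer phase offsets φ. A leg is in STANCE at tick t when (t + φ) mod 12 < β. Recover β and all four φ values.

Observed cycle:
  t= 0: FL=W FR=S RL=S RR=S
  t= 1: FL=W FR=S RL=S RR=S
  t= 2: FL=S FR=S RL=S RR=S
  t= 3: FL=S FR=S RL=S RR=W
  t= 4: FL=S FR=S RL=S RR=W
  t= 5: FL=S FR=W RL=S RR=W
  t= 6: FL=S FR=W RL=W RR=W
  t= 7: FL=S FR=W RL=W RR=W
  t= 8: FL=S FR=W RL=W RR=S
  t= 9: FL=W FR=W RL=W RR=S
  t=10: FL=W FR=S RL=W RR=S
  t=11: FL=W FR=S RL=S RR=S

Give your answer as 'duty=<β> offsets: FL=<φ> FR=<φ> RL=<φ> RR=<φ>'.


duty=7 offsets: FL=10 FR=2 RL=1 RR=4

duty β = stance ticks per leg = 7
FL: stance ticks = 7; W→S at t=2 → φ=10
FR: stance ticks = 7; W→S at t=10 → φ=2
RL: stance ticks = 7; W→S at t=11 → φ=1
RR: stance ticks = 7; W→S at t=8 → φ=4


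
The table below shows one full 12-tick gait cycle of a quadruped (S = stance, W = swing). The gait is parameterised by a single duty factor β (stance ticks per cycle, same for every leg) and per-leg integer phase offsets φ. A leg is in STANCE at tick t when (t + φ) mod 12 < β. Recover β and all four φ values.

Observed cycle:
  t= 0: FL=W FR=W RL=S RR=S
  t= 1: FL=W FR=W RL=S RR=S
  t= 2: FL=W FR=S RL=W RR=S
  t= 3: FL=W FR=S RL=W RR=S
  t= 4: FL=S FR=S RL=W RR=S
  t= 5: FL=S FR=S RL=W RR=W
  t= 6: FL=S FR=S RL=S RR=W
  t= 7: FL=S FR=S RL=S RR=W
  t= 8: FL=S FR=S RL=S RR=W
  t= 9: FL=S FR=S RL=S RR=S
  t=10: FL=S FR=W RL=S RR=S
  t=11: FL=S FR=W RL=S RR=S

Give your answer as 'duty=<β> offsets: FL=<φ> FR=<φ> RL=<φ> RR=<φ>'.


duty β = stance ticks per leg = 8
FL: stance ticks = 8; W→S at t=4 → φ=8
FR: stance ticks = 8; W→S at t=2 → φ=10
RL: stance ticks = 8; W→S at t=6 → φ=6
RR: stance ticks = 8; W→S at t=9 → φ=3

duty=8 offsets: FL=8 FR=10 RL=6 RR=3


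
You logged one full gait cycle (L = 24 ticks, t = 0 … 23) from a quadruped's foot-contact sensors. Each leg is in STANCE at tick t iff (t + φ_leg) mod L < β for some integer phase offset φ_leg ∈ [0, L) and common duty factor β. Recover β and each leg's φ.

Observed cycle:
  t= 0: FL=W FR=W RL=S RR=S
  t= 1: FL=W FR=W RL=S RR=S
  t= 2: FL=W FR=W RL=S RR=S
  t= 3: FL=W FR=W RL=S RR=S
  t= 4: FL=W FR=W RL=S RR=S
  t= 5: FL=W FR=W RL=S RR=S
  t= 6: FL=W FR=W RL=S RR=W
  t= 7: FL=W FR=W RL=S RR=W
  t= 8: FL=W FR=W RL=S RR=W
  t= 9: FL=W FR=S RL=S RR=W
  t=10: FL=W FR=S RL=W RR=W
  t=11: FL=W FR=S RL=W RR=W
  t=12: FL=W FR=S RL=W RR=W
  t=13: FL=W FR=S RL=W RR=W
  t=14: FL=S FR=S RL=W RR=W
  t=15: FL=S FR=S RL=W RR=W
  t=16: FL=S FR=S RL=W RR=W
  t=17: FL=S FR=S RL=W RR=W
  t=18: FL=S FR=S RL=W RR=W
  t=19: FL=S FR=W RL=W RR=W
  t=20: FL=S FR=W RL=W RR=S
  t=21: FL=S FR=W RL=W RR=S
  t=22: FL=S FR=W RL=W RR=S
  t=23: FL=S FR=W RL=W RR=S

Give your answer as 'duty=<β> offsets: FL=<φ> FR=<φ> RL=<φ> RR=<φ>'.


duty β = stance ticks per leg = 10
FL: stance ticks = 10; W→S at t=14 → φ=10
FR: stance ticks = 10; W→S at t=9 → φ=15
RL: stance ticks = 10; W→S at t=0 → φ=0
RR: stance ticks = 10; W→S at t=20 → φ=4

duty=10 offsets: FL=10 FR=15 RL=0 RR=4


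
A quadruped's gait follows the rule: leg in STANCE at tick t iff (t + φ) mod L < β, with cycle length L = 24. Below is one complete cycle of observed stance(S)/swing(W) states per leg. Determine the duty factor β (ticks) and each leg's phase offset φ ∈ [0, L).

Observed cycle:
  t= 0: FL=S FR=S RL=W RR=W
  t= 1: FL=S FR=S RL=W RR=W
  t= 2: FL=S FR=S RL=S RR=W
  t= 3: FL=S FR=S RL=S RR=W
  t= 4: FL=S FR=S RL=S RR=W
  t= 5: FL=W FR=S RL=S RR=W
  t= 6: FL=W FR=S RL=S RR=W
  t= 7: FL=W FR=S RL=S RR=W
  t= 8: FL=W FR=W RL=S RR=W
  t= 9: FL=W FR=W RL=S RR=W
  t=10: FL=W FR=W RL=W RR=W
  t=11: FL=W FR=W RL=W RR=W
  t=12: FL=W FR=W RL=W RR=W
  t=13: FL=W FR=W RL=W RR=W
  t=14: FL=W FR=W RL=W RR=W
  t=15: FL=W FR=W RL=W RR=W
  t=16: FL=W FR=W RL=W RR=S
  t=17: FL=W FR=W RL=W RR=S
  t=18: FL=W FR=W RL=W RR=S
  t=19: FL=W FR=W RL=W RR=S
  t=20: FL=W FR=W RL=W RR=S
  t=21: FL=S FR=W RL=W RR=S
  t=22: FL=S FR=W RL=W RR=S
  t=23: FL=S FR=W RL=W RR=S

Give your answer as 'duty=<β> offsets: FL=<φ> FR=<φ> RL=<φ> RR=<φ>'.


duty=8 offsets: FL=3 FR=0 RL=22 RR=8

duty β = stance ticks per leg = 8
FL: stance ticks = 8; W→S at t=21 → φ=3
FR: stance ticks = 8; W→S at t=0 → φ=0
RL: stance ticks = 8; W→S at t=2 → φ=22
RR: stance ticks = 8; W→S at t=16 → φ=8


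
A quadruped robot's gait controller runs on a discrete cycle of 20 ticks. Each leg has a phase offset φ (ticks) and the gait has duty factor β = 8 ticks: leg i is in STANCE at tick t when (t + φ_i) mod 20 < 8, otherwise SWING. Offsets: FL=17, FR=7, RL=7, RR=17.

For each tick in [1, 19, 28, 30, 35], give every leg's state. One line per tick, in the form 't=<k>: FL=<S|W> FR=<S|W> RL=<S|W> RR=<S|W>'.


t=1: phase=(18,8,8,18) vs β=8 → FL=W FR=W RL=W RR=W
t=19: phase=(16,6,6,16) vs β=8 → FL=W FR=S RL=S RR=W
t=28: phase=(5,15,15,5) vs β=8 → FL=S FR=W RL=W RR=S
t=30: phase=(7,17,17,7) vs β=8 → FL=S FR=W RL=W RR=S
t=35: phase=(12,2,2,12) vs β=8 → FL=W FR=S RL=S RR=W

t=1: FL=W FR=W RL=W RR=W
t=19: FL=W FR=S RL=S RR=W
t=28: FL=S FR=W RL=W RR=S
t=30: FL=S FR=W RL=W RR=S
t=35: FL=W FR=S RL=S RR=W


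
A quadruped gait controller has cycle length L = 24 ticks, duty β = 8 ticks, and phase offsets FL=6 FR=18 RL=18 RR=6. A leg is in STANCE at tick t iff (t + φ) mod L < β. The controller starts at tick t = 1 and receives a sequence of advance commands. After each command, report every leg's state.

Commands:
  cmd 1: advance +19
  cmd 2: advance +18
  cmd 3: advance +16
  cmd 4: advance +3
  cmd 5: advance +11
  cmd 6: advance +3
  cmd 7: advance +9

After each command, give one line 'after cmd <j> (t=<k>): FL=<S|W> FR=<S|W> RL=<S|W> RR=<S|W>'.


after cmd 1 (t=20): FL=S FR=W RL=W RR=S
after cmd 2 (t=38): FL=W FR=W RL=W RR=W
after cmd 3 (t=54): FL=W FR=S RL=S RR=W
after cmd 4 (t=57): FL=W FR=S RL=S RR=W
after cmd 5 (t=68): FL=S FR=W RL=W RR=S
after cmd 6 (t=71): FL=S FR=W RL=W RR=S
after cmd 7 (t=80): FL=W FR=S RL=S RR=W

start t=1: FL=S FR=W RL=W RR=S
cmd 1: advance +19 → t=20, phase=(2,14,14,2) → FL=S FR=W RL=W RR=S
cmd 2: advance +18 → t=38, phase=(20,8,8,20) → FL=W FR=W RL=W RR=W
cmd 3: advance +16 → t=54, phase=(12,0,0,12) → FL=W FR=S RL=S RR=W
cmd 4: advance +3 → t=57, phase=(15,3,3,15) → FL=W FR=S RL=S RR=W
cmd 5: advance +11 → t=68, phase=(2,14,14,2) → FL=S FR=W RL=W RR=S
cmd 6: advance +3 → t=71, phase=(5,17,17,5) → FL=S FR=W RL=W RR=S
cmd 7: advance +9 → t=80, phase=(14,2,2,14) → FL=W FR=S RL=S RR=W


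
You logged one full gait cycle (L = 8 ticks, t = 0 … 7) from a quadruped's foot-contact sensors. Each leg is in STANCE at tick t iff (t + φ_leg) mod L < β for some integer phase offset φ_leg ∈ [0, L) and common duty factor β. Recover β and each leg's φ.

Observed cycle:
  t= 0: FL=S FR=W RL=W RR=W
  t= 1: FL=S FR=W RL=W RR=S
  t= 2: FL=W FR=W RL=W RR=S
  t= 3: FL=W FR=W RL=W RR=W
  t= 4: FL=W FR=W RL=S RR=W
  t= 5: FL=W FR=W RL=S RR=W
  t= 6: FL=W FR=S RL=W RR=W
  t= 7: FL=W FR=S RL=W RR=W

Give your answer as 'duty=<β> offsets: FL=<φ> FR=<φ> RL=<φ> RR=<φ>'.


duty=2 offsets: FL=0 FR=2 RL=4 RR=7

duty β = stance ticks per leg = 2
FL: stance ticks = 2; W→S at t=0 → φ=0
FR: stance ticks = 2; W→S at t=6 → φ=2
RL: stance ticks = 2; W→S at t=4 → φ=4
RR: stance ticks = 2; W→S at t=1 → φ=7


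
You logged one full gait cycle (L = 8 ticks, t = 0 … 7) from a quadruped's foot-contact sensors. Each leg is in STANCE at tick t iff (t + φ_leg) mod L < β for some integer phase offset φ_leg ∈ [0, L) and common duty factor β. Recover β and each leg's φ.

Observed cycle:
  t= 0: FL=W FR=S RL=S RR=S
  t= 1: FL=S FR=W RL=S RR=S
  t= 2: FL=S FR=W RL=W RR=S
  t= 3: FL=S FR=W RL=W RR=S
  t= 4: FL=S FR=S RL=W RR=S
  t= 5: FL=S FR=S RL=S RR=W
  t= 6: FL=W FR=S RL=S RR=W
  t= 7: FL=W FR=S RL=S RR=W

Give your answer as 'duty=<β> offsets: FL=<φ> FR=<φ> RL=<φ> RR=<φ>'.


duty β = stance ticks per leg = 5
FL: stance ticks = 5; W→S at t=1 → φ=7
FR: stance ticks = 5; W→S at t=4 → φ=4
RL: stance ticks = 5; W→S at t=5 → φ=3
RR: stance ticks = 5; W→S at t=0 → φ=0

duty=5 offsets: FL=7 FR=4 RL=3 RR=0


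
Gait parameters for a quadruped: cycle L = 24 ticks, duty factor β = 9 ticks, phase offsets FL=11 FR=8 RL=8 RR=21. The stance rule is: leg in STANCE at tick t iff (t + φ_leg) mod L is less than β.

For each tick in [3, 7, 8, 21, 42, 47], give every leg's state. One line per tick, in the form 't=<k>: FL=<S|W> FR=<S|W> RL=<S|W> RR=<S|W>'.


t=3: phase=(14,11,11,0) vs β=9 → FL=W FR=W RL=W RR=S
t=7: phase=(18,15,15,4) vs β=9 → FL=W FR=W RL=W RR=S
t=8: phase=(19,16,16,5) vs β=9 → FL=W FR=W RL=W RR=S
t=21: phase=(8,5,5,18) vs β=9 → FL=S FR=S RL=S RR=W
t=42: phase=(5,2,2,15) vs β=9 → FL=S FR=S RL=S RR=W
t=47: phase=(10,7,7,20) vs β=9 → FL=W FR=S RL=S RR=W

t=3: FL=W FR=W RL=W RR=S
t=7: FL=W FR=W RL=W RR=S
t=8: FL=W FR=W RL=W RR=S
t=21: FL=S FR=S RL=S RR=W
t=42: FL=S FR=S RL=S RR=W
t=47: FL=W FR=S RL=S RR=W


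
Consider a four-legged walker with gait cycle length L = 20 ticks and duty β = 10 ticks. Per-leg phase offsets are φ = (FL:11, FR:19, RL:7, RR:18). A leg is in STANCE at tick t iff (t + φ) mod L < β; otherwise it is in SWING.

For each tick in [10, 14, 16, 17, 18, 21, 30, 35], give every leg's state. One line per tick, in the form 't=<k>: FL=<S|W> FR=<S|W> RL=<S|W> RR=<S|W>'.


t=10: phase=(1,9,17,8) vs β=10 → FL=S FR=S RL=W RR=S
t=14: phase=(5,13,1,12) vs β=10 → FL=S FR=W RL=S RR=W
t=16: phase=(7,15,3,14) vs β=10 → FL=S FR=W RL=S RR=W
t=17: phase=(8,16,4,15) vs β=10 → FL=S FR=W RL=S RR=W
t=18: phase=(9,17,5,16) vs β=10 → FL=S FR=W RL=S RR=W
t=21: phase=(12,0,8,19) vs β=10 → FL=W FR=S RL=S RR=W
t=30: phase=(1,9,17,8) vs β=10 → FL=S FR=S RL=W RR=S
t=35: phase=(6,14,2,13) vs β=10 → FL=S FR=W RL=S RR=W

t=10: FL=S FR=S RL=W RR=S
t=14: FL=S FR=W RL=S RR=W
t=16: FL=S FR=W RL=S RR=W
t=17: FL=S FR=W RL=S RR=W
t=18: FL=S FR=W RL=S RR=W
t=21: FL=W FR=S RL=S RR=W
t=30: FL=S FR=S RL=W RR=S
t=35: FL=S FR=W RL=S RR=W


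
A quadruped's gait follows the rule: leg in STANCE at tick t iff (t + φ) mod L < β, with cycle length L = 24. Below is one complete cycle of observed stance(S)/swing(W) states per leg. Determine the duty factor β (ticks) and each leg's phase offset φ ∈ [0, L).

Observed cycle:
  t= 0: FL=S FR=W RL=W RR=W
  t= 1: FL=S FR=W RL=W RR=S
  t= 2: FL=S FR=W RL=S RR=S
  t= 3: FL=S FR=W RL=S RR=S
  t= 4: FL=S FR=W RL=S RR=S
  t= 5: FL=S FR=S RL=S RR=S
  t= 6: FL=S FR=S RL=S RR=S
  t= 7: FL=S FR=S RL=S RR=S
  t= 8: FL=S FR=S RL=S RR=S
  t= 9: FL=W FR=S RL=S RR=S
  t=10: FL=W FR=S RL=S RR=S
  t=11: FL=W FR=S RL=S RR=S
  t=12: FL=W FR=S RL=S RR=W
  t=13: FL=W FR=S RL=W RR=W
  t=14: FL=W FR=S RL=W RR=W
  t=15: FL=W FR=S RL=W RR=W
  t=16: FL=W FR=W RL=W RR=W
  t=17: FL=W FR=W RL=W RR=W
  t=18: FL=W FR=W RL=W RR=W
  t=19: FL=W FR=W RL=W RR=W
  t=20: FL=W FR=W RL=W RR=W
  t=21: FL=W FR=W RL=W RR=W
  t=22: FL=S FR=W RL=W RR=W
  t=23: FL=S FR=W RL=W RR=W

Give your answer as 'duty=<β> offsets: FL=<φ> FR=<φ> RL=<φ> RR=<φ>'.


duty β = stance ticks per leg = 11
FL: stance ticks = 11; W→S at t=22 → φ=2
FR: stance ticks = 11; W→S at t=5 → φ=19
RL: stance ticks = 11; W→S at t=2 → φ=22
RR: stance ticks = 11; W→S at t=1 → φ=23

duty=11 offsets: FL=2 FR=19 RL=22 RR=23


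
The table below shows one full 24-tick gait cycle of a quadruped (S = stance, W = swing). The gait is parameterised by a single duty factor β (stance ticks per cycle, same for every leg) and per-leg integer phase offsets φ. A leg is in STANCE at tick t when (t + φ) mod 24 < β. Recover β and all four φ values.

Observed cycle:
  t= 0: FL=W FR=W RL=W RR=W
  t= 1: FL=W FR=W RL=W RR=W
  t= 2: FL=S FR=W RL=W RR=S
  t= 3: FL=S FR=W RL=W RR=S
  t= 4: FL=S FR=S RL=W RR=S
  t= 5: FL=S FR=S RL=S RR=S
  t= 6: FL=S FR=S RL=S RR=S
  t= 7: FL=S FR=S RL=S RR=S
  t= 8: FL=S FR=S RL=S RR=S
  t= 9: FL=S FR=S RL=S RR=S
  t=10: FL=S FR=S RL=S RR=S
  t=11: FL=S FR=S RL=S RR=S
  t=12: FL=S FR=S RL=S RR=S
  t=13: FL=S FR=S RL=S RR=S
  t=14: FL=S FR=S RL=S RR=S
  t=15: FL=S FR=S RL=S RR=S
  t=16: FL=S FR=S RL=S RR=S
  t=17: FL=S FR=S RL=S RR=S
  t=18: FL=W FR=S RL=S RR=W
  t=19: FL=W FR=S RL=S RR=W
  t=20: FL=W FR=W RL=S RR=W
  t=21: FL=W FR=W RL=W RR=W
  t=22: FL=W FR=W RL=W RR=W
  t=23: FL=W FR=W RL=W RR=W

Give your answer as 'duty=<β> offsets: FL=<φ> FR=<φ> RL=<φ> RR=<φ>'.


duty=16 offsets: FL=22 FR=20 RL=19 RR=22

duty β = stance ticks per leg = 16
FL: stance ticks = 16; W→S at t=2 → φ=22
FR: stance ticks = 16; W→S at t=4 → φ=20
RL: stance ticks = 16; W→S at t=5 → φ=19
RR: stance ticks = 16; W→S at t=2 → φ=22


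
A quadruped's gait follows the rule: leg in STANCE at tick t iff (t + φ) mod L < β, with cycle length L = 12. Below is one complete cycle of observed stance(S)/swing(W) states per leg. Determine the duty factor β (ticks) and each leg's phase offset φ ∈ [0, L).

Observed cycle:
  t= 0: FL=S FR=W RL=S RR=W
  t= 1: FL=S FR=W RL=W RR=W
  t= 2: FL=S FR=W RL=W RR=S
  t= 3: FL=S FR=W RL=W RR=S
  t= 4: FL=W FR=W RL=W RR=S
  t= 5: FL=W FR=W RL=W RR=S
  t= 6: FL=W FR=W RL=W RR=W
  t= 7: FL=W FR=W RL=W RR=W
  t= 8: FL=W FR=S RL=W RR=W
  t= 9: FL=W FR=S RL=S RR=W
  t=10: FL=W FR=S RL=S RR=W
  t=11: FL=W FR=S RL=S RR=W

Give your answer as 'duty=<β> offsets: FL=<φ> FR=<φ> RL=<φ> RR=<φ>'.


duty=4 offsets: FL=0 FR=4 RL=3 RR=10

duty β = stance ticks per leg = 4
FL: stance ticks = 4; W→S at t=0 → φ=0
FR: stance ticks = 4; W→S at t=8 → φ=4
RL: stance ticks = 4; W→S at t=9 → φ=3
RR: stance ticks = 4; W→S at t=2 → φ=10


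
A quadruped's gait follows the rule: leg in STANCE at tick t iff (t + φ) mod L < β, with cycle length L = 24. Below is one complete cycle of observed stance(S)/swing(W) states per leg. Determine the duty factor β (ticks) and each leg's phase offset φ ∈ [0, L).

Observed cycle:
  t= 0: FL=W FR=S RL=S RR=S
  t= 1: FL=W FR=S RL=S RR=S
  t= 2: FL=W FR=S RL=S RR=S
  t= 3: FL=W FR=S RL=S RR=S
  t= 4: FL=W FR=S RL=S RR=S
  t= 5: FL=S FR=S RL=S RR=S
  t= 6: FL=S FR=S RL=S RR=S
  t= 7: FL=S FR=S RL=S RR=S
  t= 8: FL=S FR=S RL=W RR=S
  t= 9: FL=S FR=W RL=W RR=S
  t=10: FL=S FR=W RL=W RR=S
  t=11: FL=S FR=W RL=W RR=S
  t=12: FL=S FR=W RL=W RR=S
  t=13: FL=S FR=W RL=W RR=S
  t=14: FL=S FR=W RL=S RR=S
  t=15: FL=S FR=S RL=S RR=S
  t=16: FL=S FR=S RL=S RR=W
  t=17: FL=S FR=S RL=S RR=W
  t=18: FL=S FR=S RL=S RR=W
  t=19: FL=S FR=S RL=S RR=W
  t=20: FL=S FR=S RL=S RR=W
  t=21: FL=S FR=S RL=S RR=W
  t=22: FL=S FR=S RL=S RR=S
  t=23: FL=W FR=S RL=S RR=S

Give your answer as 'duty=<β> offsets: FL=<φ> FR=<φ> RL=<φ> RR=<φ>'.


duty β = stance ticks per leg = 18
FL: stance ticks = 18; W→S at t=5 → φ=19
FR: stance ticks = 18; W→S at t=15 → φ=9
RL: stance ticks = 18; W→S at t=14 → φ=10
RR: stance ticks = 18; W→S at t=22 → φ=2

duty=18 offsets: FL=19 FR=9 RL=10 RR=2


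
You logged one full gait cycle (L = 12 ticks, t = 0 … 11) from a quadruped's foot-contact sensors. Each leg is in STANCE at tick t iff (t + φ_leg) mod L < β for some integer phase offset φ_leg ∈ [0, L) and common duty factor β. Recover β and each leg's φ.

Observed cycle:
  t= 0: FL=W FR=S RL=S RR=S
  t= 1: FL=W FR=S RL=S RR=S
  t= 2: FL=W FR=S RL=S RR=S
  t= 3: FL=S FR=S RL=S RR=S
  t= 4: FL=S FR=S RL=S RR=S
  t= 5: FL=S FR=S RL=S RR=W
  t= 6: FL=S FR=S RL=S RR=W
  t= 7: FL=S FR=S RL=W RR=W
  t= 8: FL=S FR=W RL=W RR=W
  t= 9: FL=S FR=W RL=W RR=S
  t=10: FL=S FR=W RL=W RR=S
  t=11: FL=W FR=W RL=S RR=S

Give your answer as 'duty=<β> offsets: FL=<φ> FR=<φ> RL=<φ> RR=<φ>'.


duty β = stance ticks per leg = 8
FL: stance ticks = 8; W→S at t=3 → φ=9
FR: stance ticks = 8; W→S at t=0 → φ=0
RL: stance ticks = 8; W→S at t=11 → φ=1
RR: stance ticks = 8; W→S at t=9 → φ=3

duty=8 offsets: FL=9 FR=0 RL=1 RR=3


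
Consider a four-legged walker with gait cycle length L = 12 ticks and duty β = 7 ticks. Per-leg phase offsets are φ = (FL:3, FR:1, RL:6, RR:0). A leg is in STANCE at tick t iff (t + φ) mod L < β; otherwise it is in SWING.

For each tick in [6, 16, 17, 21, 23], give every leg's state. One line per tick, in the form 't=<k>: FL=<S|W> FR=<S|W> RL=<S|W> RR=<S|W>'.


t=6: FL=W FR=W RL=S RR=S
t=16: FL=W FR=S RL=W RR=S
t=17: FL=W FR=S RL=W RR=S
t=21: FL=S FR=W RL=S RR=W
t=23: FL=S FR=S RL=S RR=W

t=6: phase=(9,7,0,6) vs β=7 → FL=W FR=W RL=S RR=S
t=16: phase=(7,5,10,4) vs β=7 → FL=W FR=S RL=W RR=S
t=17: phase=(8,6,11,5) vs β=7 → FL=W FR=S RL=W RR=S
t=21: phase=(0,10,3,9) vs β=7 → FL=S FR=W RL=S RR=W
t=23: phase=(2,0,5,11) vs β=7 → FL=S FR=S RL=S RR=W


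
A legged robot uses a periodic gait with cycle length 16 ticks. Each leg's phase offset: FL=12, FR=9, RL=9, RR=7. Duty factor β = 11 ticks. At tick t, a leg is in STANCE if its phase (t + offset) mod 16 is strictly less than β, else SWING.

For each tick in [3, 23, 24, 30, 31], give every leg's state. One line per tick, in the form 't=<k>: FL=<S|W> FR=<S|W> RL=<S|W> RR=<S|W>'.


t=3: FL=W FR=W RL=W RR=S
t=23: FL=S FR=S RL=S RR=W
t=24: FL=S FR=S RL=S RR=W
t=30: FL=S FR=S RL=S RR=S
t=31: FL=W FR=S RL=S RR=S

t=3: phase=(15,12,12,10) vs β=11 → FL=W FR=W RL=W RR=S
t=23: phase=(3,0,0,14) vs β=11 → FL=S FR=S RL=S RR=W
t=24: phase=(4,1,1,15) vs β=11 → FL=S FR=S RL=S RR=W
t=30: phase=(10,7,7,5) vs β=11 → FL=S FR=S RL=S RR=S
t=31: phase=(11,8,8,6) vs β=11 → FL=W FR=S RL=S RR=S


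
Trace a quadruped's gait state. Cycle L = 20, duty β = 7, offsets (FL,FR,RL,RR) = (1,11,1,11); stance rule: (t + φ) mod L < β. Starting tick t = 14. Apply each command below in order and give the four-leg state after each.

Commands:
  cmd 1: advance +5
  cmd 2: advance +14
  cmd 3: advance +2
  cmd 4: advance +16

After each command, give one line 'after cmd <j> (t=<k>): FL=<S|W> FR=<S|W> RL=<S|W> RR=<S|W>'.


after cmd 1 (t=19): FL=S FR=W RL=S RR=W
after cmd 2 (t=33): FL=W FR=S RL=W RR=S
after cmd 3 (t=35): FL=W FR=S RL=W RR=S
after cmd 4 (t=51): FL=W FR=S RL=W RR=S

start t=14: FL=W FR=S RL=W RR=S
cmd 1: advance +5 → t=19, phase=(0,10,0,10) → FL=S FR=W RL=S RR=W
cmd 2: advance +14 → t=33, phase=(14,4,14,4) → FL=W FR=S RL=W RR=S
cmd 3: advance +2 → t=35, phase=(16,6,16,6) → FL=W FR=S RL=W RR=S
cmd 4: advance +16 → t=51, phase=(12,2,12,2) → FL=W FR=S RL=W RR=S


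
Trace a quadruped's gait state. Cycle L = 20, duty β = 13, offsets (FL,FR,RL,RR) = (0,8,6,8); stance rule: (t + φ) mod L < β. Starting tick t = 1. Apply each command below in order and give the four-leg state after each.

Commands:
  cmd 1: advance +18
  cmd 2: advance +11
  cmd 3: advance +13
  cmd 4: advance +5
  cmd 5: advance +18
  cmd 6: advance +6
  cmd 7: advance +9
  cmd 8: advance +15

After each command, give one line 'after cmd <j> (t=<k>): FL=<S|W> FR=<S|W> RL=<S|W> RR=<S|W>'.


start t=1: FL=S FR=S RL=S RR=S
cmd 1: advance +18 → t=19, phase=(19,7,5,7) → FL=W FR=S RL=S RR=S
cmd 2: advance +11 → t=30, phase=(10,18,16,18) → FL=S FR=W RL=W RR=W
cmd 3: advance +13 → t=43, phase=(3,11,9,11) → FL=S FR=S RL=S RR=S
cmd 4: advance +5 → t=48, phase=(8,16,14,16) → FL=S FR=W RL=W RR=W
cmd 5: advance +18 → t=66, phase=(6,14,12,14) → FL=S FR=W RL=S RR=W
cmd 6: advance +6 → t=72, phase=(12,0,18,0) → FL=S FR=S RL=W RR=S
cmd 7: advance +9 → t=81, phase=(1,9,7,9) → FL=S FR=S RL=S RR=S
cmd 8: advance +15 → t=96, phase=(16,4,2,4) → FL=W FR=S RL=S RR=S

after cmd 1 (t=19): FL=W FR=S RL=S RR=S
after cmd 2 (t=30): FL=S FR=W RL=W RR=W
after cmd 3 (t=43): FL=S FR=S RL=S RR=S
after cmd 4 (t=48): FL=S FR=W RL=W RR=W
after cmd 5 (t=66): FL=S FR=W RL=S RR=W
after cmd 6 (t=72): FL=S FR=S RL=W RR=S
after cmd 7 (t=81): FL=S FR=S RL=S RR=S
after cmd 8 (t=96): FL=W FR=S RL=S RR=S


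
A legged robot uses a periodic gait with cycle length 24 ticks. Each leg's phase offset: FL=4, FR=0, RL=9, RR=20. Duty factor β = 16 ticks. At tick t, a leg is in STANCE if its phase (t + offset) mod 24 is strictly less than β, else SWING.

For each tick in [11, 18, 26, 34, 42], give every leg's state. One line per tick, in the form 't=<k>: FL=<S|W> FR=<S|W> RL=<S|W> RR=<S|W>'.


t=11: FL=S FR=S RL=W RR=S
t=18: FL=W FR=W RL=S RR=S
t=26: FL=S FR=S RL=S RR=W
t=34: FL=S FR=S RL=W RR=S
t=42: FL=W FR=W RL=S RR=S

t=11: phase=(15,11,20,7) vs β=16 → FL=S FR=S RL=W RR=S
t=18: phase=(22,18,3,14) vs β=16 → FL=W FR=W RL=S RR=S
t=26: phase=(6,2,11,22) vs β=16 → FL=S FR=S RL=S RR=W
t=34: phase=(14,10,19,6) vs β=16 → FL=S FR=S RL=W RR=S
t=42: phase=(22,18,3,14) vs β=16 → FL=W FR=W RL=S RR=S


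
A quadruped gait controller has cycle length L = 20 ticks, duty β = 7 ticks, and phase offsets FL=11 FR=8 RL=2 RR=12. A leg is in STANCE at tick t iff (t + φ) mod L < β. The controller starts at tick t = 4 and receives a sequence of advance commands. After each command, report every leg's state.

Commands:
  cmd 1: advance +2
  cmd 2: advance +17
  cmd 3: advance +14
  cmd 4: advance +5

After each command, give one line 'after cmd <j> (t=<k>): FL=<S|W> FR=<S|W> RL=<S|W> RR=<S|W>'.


start t=4: FL=W FR=W RL=S RR=W
cmd 1: advance +2 → t=6, phase=(17,14,8,18) → FL=W FR=W RL=W RR=W
cmd 2: advance +17 → t=23, phase=(14,11,5,15) → FL=W FR=W RL=S RR=W
cmd 3: advance +14 → t=37, phase=(8,5,19,9) → FL=W FR=S RL=W RR=W
cmd 4: advance +5 → t=42, phase=(13,10,4,14) → FL=W FR=W RL=S RR=W

after cmd 1 (t=6): FL=W FR=W RL=W RR=W
after cmd 2 (t=23): FL=W FR=W RL=S RR=W
after cmd 3 (t=37): FL=W FR=S RL=W RR=W
after cmd 4 (t=42): FL=W FR=W RL=S RR=W


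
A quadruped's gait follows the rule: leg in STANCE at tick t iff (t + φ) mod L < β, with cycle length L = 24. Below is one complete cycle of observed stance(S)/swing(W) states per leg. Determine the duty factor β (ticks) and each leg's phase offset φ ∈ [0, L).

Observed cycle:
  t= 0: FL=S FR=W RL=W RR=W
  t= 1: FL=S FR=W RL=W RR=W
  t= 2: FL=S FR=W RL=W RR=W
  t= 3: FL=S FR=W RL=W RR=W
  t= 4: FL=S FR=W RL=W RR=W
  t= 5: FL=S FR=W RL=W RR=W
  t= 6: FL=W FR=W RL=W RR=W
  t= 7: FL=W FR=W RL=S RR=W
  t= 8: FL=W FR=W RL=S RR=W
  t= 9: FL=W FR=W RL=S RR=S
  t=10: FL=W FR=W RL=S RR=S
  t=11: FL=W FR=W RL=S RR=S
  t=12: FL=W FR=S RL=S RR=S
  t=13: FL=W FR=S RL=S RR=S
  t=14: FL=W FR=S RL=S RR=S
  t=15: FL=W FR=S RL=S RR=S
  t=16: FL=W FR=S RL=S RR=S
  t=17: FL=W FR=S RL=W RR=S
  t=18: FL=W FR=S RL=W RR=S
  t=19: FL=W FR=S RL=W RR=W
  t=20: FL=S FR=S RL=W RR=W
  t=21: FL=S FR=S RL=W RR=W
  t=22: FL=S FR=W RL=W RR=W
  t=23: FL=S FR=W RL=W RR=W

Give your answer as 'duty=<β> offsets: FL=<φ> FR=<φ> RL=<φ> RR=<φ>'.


duty β = stance ticks per leg = 10
FL: stance ticks = 10; W→S at t=20 → φ=4
FR: stance ticks = 10; W→S at t=12 → φ=12
RL: stance ticks = 10; W→S at t=7 → φ=17
RR: stance ticks = 10; W→S at t=9 → φ=15

duty=10 offsets: FL=4 FR=12 RL=17 RR=15


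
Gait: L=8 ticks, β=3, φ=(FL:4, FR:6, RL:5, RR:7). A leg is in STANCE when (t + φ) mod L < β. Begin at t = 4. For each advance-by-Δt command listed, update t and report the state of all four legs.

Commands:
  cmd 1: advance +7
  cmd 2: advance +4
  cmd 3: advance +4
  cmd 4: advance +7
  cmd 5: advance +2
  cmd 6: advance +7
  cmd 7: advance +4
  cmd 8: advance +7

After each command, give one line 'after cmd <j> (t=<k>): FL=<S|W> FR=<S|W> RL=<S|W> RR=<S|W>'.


start t=4: FL=S FR=S RL=S RR=W
cmd 1: advance +7 → t=11, phase=(7,1,0,2) → FL=W FR=S RL=S RR=S
cmd 2: advance +4 → t=15, phase=(3,5,4,6) → FL=W FR=W RL=W RR=W
cmd 3: advance +4 → t=19, phase=(7,1,0,2) → FL=W FR=S RL=S RR=S
cmd 4: advance +7 → t=26, phase=(6,0,7,1) → FL=W FR=S RL=W RR=S
cmd 5: advance +2 → t=28, phase=(0,2,1,3) → FL=S FR=S RL=S RR=W
cmd 6: advance +7 → t=35, phase=(7,1,0,2) → FL=W FR=S RL=S RR=S
cmd 7: advance +4 → t=39, phase=(3,5,4,6) → FL=W FR=W RL=W RR=W
cmd 8: advance +7 → t=46, phase=(2,4,3,5) → FL=S FR=W RL=W RR=W

after cmd 1 (t=11): FL=W FR=S RL=S RR=S
after cmd 2 (t=15): FL=W FR=W RL=W RR=W
after cmd 3 (t=19): FL=W FR=S RL=S RR=S
after cmd 4 (t=26): FL=W FR=S RL=W RR=S
after cmd 5 (t=28): FL=S FR=S RL=S RR=W
after cmd 6 (t=35): FL=W FR=S RL=S RR=S
after cmd 7 (t=39): FL=W FR=W RL=W RR=W
after cmd 8 (t=46): FL=S FR=W RL=W RR=W


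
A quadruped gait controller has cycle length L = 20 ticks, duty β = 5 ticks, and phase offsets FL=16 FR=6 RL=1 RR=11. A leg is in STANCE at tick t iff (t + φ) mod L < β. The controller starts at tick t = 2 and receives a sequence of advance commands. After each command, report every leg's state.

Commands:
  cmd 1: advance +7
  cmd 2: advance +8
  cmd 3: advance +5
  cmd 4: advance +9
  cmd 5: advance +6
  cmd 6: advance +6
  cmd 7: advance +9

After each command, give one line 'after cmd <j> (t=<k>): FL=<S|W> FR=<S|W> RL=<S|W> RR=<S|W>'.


after cmd 1 (t=9): FL=W FR=W RL=W RR=S
after cmd 2 (t=17): FL=W FR=S RL=W RR=W
after cmd 3 (t=22): FL=W FR=W RL=S RR=W
after cmd 4 (t=31): FL=W FR=W RL=W RR=S
after cmd 5 (t=37): FL=W FR=S RL=W RR=W
after cmd 6 (t=43): FL=W FR=W RL=S RR=W
after cmd 7 (t=52): FL=W FR=W RL=W RR=S

start t=2: FL=W FR=W RL=S RR=W
cmd 1: advance +7 → t=9, phase=(5,15,10,0) → FL=W FR=W RL=W RR=S
cmd 2: advance +8 → t=17, phase=(13,3,18,8) → FL=W FR=S RL=W RR=W
cmd 3: advance +5 → t=22, phase=(18,8,3,13) → FL=W FR=W RL=S RR=W
cmd 4: advance +9 → t=31, phase=(7,17,12,2) → FL=W FR=W RL=W RR=S
cmd 5: advance +6 → t=37, phase=(13,3,18,8) → FL=W FR=S RL=W RR=W
cmd 6: advance +6 → t=43, phase=(19,9,4,14) → FL=W FR=W RL=S RR=W
cmd 7: advance +9 → t=52, phase=(8,18,13,3) → FL=W FR=W RL=W RR=S


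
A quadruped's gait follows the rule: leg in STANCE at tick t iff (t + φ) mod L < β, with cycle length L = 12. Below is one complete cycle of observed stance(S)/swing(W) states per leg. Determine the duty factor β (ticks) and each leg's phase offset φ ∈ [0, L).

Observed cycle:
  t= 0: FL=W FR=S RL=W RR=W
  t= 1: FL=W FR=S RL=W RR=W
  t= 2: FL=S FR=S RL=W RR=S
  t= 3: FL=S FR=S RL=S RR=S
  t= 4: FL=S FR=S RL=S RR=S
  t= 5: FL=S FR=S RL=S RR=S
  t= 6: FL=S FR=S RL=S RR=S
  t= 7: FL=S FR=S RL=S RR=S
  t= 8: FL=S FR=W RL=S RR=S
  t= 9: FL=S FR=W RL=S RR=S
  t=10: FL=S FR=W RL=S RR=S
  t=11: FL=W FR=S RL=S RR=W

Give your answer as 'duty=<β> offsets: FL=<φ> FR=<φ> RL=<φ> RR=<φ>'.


duty β = stance ticks per leg = 9
FL: stance ticks = 9; W→S at t=2 → φ=10
FR: stance ticks = 9; W→S at t=11 → φ=1
RL: stance ticks = 9; W→S at t=3 → φ=9
RR: stance ticks = 9; W→S at t=2 → φ=10

duty=9 offsets: FL=10 FR=1 RL=9 RR=10


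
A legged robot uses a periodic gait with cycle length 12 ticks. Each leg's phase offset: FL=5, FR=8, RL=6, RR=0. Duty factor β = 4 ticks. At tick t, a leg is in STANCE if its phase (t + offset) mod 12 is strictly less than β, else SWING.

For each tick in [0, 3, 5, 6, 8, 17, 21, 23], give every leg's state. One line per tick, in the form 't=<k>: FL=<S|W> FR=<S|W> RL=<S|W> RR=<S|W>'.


t=0: FL=W FR=W RL=W RR=S
t=3: FL=W FR=W RL=W RR=S
t=5: FL=W FR=S RL=W RR=W
t=6: FL=W FR=S RL=S RR=W
t=8: FL=S FR=W RL=S RR=W
t=17: FL=W FR=S RL=W RR=W
t=21: FL=S FR=W RL=S RR=W
t=23: FL=W FR=W RL=W RR=W

t=0: phase=(5,8,6,0) vs β=4 → FL=W FR=W RL=W RR=S
t=3: phase=(8,11,9,3) vs β=4 → FL=W FR=W RL=W RR=S
t=5: phase=(10,1,11,5) vs β=4 → FL=W FR=S RL=W RR=W
t=6: phase=(11,2,0,6) vs β=4 → FL=W FR=S RL=S RR=W
t=8: phase=(1,4,2,8) vs β=4 → FL=S FR=W RL=S RR=W
t=17: phase=(10,1,11,5) vs β=4 → FL=W FR=S RL=W RR=W
t=21: phase=(2,5,3,9) vs β=4 → FL=S FR=W RL=S RR=W
t=23: phase=(4,7,5,11) vs β=4 → FL=W FR=W RL=W RR=W


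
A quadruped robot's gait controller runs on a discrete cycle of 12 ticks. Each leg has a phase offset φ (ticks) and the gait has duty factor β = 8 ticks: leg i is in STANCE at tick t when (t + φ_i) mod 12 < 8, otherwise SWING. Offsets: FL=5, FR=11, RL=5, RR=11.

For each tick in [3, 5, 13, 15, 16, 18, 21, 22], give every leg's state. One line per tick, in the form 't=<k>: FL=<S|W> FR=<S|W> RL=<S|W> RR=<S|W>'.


t=3: FL=W FR=S RL=W RR=S
t=5: FL=W FR=S RL=W RR=S
t=13: FL=S FR=S RL=S RR=S
t=15: FL=W FR=S RL=W RR=S
t=16: FL=W FR=S RL=W RR=S
t=18: FL=W FR=S RL=W RR=S
t=21: FL=S FR=W RL=S RR=W
t=22: FL=S FR=W RL=S RR=W

t=3: phase=(8,2,8,2) vs β=8 → FL=W FR=S RL=W RR=S
t=5: phase=(10,4,10,4) vs β=8 → FL=W FR=S RL=W RR=S
t=13: phase=(6,0,6,0) vs β=8 → FL=S FR=S RL=S RR=S
t=15: phase=(8,2,8,2) vs β=8 → FL=W FR=S RL=W RR=S
t=16: phase=(9,3,9,3) vs β=8 → FL=W FR=S RL=W RR=S
t=18: phase=(11,5,11,5) vs β=8 → FL=W FR=S RL=W RR=S
t=21: phase=(2,8,2,8) vs β=8 → FL=S FR=W RL=S RR=W
t=22: phase=(3,9,3,9) vs β=8 → FL=S FR=W RL=S RR=W


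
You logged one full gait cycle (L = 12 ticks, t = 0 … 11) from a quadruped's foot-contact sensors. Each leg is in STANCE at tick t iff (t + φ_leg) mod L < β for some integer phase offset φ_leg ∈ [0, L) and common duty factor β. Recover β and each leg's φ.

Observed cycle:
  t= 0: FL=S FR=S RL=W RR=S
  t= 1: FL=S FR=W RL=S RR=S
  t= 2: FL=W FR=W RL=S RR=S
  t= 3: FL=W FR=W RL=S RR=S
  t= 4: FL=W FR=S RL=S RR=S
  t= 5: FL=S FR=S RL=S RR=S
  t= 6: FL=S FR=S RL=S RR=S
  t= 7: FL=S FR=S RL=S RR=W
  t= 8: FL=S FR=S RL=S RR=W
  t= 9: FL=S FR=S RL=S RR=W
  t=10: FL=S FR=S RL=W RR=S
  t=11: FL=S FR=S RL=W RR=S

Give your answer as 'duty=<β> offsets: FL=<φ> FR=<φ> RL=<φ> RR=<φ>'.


duty β = stance ticks per leg = 9
FL: stance ticks = 9; W→S at t=5 → φ=7
FR: stance ticks = 9; W→S at t=4 → φ=8
RL: stance ticks = 9; W→S at t=1 → φ=11
RR: stance ticks = 9; W→S at t=10 → φ=2

duty=9 offsets: FL=7 FR=8 RL=11 RR=2


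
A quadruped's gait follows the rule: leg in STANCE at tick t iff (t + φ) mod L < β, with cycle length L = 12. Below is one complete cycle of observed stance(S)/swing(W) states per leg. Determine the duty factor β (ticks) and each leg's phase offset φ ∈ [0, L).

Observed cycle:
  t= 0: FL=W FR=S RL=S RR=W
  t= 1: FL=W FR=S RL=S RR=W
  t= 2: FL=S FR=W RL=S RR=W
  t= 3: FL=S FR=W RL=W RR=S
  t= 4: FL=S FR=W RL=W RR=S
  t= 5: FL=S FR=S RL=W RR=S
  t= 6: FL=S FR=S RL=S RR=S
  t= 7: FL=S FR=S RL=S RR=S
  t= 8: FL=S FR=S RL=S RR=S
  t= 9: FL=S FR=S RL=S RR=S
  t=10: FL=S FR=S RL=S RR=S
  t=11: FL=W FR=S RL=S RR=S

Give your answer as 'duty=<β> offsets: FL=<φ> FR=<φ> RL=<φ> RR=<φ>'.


duty β = stance ticks per leg = 9
FL: stance ticks = 9; W→S at t=2 → φ=10
FR: stance ticks = 9; W→S at t=5 → φ=7
RL: stance ticks = 9; W→S at t=6 → φ=6
RR: stance ticks = 9; W→S at t=3 → φ=9

duty=9 offsets: FL=10 FR=7 RL=6 RR=9


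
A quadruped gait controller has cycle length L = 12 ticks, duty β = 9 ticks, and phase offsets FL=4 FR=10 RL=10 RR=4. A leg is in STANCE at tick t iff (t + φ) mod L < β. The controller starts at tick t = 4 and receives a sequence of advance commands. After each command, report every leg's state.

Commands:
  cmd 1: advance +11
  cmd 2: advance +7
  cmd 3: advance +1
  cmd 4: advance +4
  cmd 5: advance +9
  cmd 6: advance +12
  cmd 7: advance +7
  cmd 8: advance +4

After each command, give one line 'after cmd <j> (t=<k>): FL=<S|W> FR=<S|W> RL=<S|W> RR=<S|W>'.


after cmd 1 (t=15): FL=S FR=S RL=S RR=S
after cmd 2 (t=22): FL=S FR=S RL=S RR=S
after cmd 3 (t=23): FL=S FR=W RL=W RR=S
after cmd 4 (t=27): FL=S FR=S RL=S RR=S
after cmd 5 (t=36): FL=S FR=W RL=W RR=S
after cmd 6 (t=48): FL=S FR=W RL=W RR=S
after cmd 7 (t=55): FL=W FR=S RL=S RR=W
after cmd 8 (t=59): FL=S FR=W RL=W RR=S

start t=4: FL=S FR=S RL=S RR=S
cmd 1: advance +11 → t=15, phase=(7,1,1,7) → FL=S FR=S RL=S RR=S
cmd 2: advance +7 → t=22, phase=(2,8,8,2) → FL=S FR=S RL=S RR=S
cmd 3: advance +1 → t=23, phase=(3,9,9,3) → FL=S FR=W RL=W RR=S
cmd 4: advance +4 → t=27, phase=(7,1,1,7) → FL=S FR=S RL=S RR=S
cmd 5: advance +9 → t=36, phase=(4,10,10,4) → FL=S FR=W RL=W RR=S
cmd 6: advance +12 → t=48, phase=(4,10,10,4) → FL=S FR=W RL=W RR=S
cmd 7: advance +7 → t=55, phase=(11,5,5,11) → FL=W FR=S RL=S RR=W
cmd 8: advance +4 → t=59, phase=(3,9,9,3) → FL=S FR=W RL=W RR=S


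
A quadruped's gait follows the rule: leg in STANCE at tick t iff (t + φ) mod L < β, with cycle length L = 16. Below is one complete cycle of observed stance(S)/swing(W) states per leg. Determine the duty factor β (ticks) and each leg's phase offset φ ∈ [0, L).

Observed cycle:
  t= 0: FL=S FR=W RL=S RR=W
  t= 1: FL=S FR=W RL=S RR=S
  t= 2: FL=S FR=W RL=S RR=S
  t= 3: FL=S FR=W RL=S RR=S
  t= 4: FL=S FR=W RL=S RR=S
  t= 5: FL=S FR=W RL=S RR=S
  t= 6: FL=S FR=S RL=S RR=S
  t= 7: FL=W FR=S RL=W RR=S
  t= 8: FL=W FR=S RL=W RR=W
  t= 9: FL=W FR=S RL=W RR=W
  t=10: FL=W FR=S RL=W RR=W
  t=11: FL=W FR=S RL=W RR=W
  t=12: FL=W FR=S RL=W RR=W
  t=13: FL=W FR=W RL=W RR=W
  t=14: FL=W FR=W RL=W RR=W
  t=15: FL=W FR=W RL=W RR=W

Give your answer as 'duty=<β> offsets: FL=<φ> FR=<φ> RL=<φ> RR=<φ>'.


duty β = stance ticks per leg = 7
FL: stance ticks = 7; W→S at t=0 → φ=0
FR: stance ticks = 7; W→S at t=6 → φ=10
RL: stance ticks = 7; W→S at t=0 → φ=0
RR: stance ticks = 7; W→S at t=1 → φ=15

duty=7 offsets: FL=0 FR=10 RL=0 RR=15


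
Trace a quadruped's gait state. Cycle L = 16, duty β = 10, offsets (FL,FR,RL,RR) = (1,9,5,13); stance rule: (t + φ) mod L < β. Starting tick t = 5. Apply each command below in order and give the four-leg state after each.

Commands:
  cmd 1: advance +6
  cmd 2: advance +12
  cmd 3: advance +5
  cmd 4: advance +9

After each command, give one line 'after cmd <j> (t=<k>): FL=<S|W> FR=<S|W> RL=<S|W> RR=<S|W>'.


after cmd 1 (t=11): FL=W FR=S RL=S RR=S
after cmd 2 (t=23): FL=S FR=S RL=W RR=S
after cmd 3 (t=28): FL=W FR=S RL=S RR=S
after cmd 4 (t=37): FL=S FR=W RL=W RR=S

start t=5: FL=S FR=W RL=W RR=S
cmd 1: advance +6 → t=11, phase=(12,4,0,8) → FL=W FR=S RL=S RR=S
cmd 2: advance +12 → t=23, phase=(8,0,12,4) → FL=S FR=S RL=W RR=S
cmd 3: advance +5 → t=28, phase=(13,5,1,9) → FL=W FR=S RL=S RR=S
cmd 4: advance +9 → t=37, phase=(6,14,10,2) → FL=S FR=W RL=W RR=S


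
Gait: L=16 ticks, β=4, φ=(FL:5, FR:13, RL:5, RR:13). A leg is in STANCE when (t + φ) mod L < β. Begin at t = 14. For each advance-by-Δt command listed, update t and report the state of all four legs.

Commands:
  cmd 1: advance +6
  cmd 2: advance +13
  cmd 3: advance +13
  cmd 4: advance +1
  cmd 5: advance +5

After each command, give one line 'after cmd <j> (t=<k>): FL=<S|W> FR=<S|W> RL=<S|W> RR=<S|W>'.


after cmd 1 (t=20): FL=W FR=S RL=W RR=S
after cmd 2 (t=33): FL=W FR=W RL=W RR=W
after cmd 3 (t=46): FL=S FR=W RL=S RR=W
after cmd 4 (t=47): FL=W FR=W RL=W RR=W
after cmd 5 (t=52): FL=W FR=S RL=W RR=S

start t=14: FL=S FR=W RL=S RR=W
cmd 1: advance +6 → t=20, phase=(9,1,9,1) → FL=W FR=S RL=W RR=S
cmd 2: advance +13 → t=33, phase=(6,14,6,14) → FL=W FR=W RL=W RR=W
cmd 3: advance +13 → t=46, phase=(3,11,3,11) → FL=S FR=W RL=S RR=W
cmd 4: advance +1 → t=47, phase=(4,12,4,12) → FL=W FR=W RL=W RR=W
cmd 5: advance +5 → t=52, phase=(9,1,9,1) → FL=W FR=S RL=W RR=S


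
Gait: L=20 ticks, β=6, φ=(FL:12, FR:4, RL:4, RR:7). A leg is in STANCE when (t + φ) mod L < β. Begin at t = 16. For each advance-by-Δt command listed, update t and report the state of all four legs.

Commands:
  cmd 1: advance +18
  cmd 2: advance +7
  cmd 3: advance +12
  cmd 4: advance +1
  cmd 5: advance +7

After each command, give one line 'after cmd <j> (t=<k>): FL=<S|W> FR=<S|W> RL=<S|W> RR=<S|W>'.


after cmd 1 (t=34): FL=W FR=W RL=W RR=S
after cmd 2 (t=41): FL=W FR=S RL=S RR=W
after cmd 3 (t=53): FL=S FR=W RL=W RR=S
after cmd 4 (t=54): FL=W FR=W RL=W RR=S
after cmd 5 (t=61): FL=W FR=S RL=S RR=W

start t=16: FL=W FR=S RL=S RR=S
cmd 1: advance +18 → t=34, phase=(6,18,18,1) → FL=W FR=W RL=W RR=S
cmd 2: advance +7 → t=41, phase=(13,5,5,8) → FL=W FR=S RL=S RR=W
cmd 3: advance +12 → t=53, phase=(5,17,17,0) → FL=S FR=W RL=W RR=S
cmd 4: advance +1 → t=54, phase=(6,18,18,1) → FL=W FR=W RL=W RR=S
cmd 5: advance +7 → t=61, phase=(13,5,5,8) → FL=W FR=S RL=S RR=W


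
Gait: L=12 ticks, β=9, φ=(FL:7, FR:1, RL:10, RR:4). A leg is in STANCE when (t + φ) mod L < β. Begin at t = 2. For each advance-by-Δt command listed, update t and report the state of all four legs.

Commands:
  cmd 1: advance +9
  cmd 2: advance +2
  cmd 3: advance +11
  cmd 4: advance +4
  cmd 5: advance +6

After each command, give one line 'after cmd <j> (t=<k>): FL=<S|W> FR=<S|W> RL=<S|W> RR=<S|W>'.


after cmd 1 (t=11): FL=S FR=S RL=W RR=S
after cmd 2 (t=13): FL=S FR=S RL=W RR=S
after cmd 3 (t=24): FL=S FR=S RL=W RR=S
after cmd 4 (t=28): FL=W FR=S RL=S RR=S
after cmd 5 (t=34): FL=S FR=W RL=S RR=S

start t=2: FL=W FR=S RL=S RR=S
cmd 1: advance +9 → t=11, phase=(6,0,9,3) → FL=S FR=S RL=W RR=S
cmd 2: advance +2 → t=13, phase=(8,2,11,5) → FL=S FR=S RL=W RR=S
cmd 3: advance +11 → t=24, phase=(7,1,10,4) → FL=S FR=S RL=W RR=S
cmd 4: advance +4 → t=28, phase=(11,5,2,8) → FL=W FR=S RL=S RR=S
cmd 5: advance +6 → t=34, phase=(5,11,8,2) → FL=S FR=W RL=S RR=S


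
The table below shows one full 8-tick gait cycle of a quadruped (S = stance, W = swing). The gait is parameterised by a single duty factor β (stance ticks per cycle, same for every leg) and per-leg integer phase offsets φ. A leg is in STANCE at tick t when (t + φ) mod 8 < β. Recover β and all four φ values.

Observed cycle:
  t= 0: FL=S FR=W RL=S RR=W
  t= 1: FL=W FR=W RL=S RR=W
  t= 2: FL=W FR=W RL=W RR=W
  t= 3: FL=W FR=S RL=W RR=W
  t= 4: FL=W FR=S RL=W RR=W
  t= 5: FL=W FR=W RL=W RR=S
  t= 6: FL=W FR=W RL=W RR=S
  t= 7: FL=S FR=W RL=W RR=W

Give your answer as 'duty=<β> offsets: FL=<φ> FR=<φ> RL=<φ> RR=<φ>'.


duty=2 offsets: FL=1 FR=5 RL=0 RR=3

duty β = stance ticks per leg = 2
FL: stance ticks = 2; W→S at t=7 → φ=1
FR: stance ticks = 2; W→S at t=3 → φ=5
RL: stance ticks = 2; W→S at t=0 → φ=0
RR: stance ticks = 2; W→S at t=5 → φ=3
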